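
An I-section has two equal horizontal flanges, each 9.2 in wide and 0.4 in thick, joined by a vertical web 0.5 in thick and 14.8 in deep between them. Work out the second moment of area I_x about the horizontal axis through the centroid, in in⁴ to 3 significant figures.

I_x ≈ 560 in⁴

Treat the section as a set of non-overlapping primitives; coordinates are from the bounding-box lower-left.
Bottom flange: 9.2 × 0.4, A = 3.68 in², y = 0.2 in, Ī = 0.049067 in⁴.
Web: 0.5 × 14.8, A = 7.4 in², y = 7.8 in, Ī = 135.07 in⁴.
Top flange: 9.2 × 0.4, A = 3.68 in², y = 15.4 in, Ī = 0.049067 in⁴.
By symmetry the centroid is at mid-height, ȳ = 7.8 in.
Transfer each piece to the horizontal axis through the centroid using Ī + A·d² with d = y − 7.8:
  bottom flange: d = -7.6 in → contributes +212.61 in⁴
  web: d = 0 in → contributes +135.07 in⁴
  top flange: d = 7.6 in → contributes +212.61 in⁴
Total I = 560.29 in⁴.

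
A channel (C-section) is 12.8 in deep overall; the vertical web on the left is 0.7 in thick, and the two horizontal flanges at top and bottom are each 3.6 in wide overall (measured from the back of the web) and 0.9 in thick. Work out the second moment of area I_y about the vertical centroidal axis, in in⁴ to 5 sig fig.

I_y ≈ 14.711 in⁴

Break the section into simple shapes (no overlaps), measuring from the bottom-left corner of the bounding box.
Web: 0.7 × 12.8, A = 8.96 in², x = 0.35 in, Ī = 0.3658667 in⁴.
Top flange (beyond web): 2.9 × 0.9, A = 2.61 in², x = 2.15 in, Ī = 1.829175 in⁴.
Bottom flange (beyond web): 2.9 × 0.9, A = 2.61 in², x = 2.15 in, Ī = 1.829175 in⁴.
Centroid: x̄ = ΣA·x / ΣA = 1.012623 in.
Transfer each piece to the vertical centroidal axis using Ī + A·d² with d = x − 1.012623:
  web: d = -0.6626234 in → contributes +4.299932 in⁴
  top flange (beyond web): d = 1.137377 in → contributes +5.205538 in⁴
  bottom flange (beyond web): d = 1.137377 in → contributes +5.205538 in⁴
Total I = 14.71101 in⁴.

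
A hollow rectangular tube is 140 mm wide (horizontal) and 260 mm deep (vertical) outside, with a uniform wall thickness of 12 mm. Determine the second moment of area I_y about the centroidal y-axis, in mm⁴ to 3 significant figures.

I_y ≈ 2.88 × 10⁷ mm⁴

Decompose the section into non-overlapping parts with the origin at the bottom-left of its bounding rectangle.
Outer rectangle: 140 × 260, A = 36 400 mm², x = 70 mm, Ī = 59 453 333 mm⁴.
Inner void (subtracted): 116 × 236, A = 27 376 mm², x = 70 mm, Ī = 30 697 621 mm⁴.
By symmetry the centroid is at mid-width, x̄ = 70 mm.
All pieces are centred on the centroidal y-axis, so I = ΣĪ (holes subtracted) = 28 755 712 mm⁴.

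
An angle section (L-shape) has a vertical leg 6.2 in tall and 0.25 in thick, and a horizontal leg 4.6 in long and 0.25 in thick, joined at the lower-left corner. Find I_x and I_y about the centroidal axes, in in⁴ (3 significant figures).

I_x ≈ 10.6 in⁴, I_y ≈ 5.10 in⁴

Decompose the section into non-overlapping parts with the origin at the bottom-left of its bounding rectangle.
Vertical leg: 0.25 × 6.2, A = 1.55 in², y = 3.1 in, Ī = 4.9652 in⁴.
Horizontal leg (remainder): 4.35 × 0.25, A = 1.0875 in², y = 0.125 in, Ī = 0.0056641 in⁴.
Centroid: ȳ = ΣA·y / ΣA = 1.8733 in.
Transfer each piece to the centroidal x-axis using Ī + A·d² with d = y − 1.8733:
  vertical leg: d = 1.2267 in → contributes +7.2974 in⁴
  horizontal leg (remainder): d = -1.7483 in → contributes +3.3298 in⁴
Total I = 10.627 in⁴.
For the y-axis: x̄ = 1.0733 in.
Repeating about the centroidal y-axis gives I_y = 5.1038 in⁴.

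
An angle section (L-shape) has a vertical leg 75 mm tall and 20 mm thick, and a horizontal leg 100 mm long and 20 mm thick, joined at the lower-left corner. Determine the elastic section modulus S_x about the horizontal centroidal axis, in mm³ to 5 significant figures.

Decompose the section into non-overlapping parts with the origin at the bottom-left of its bounding rectangle.
Vertical leg: 20 × 75, A = 1 500 mm², y = 37.5 mm, Ī = 703 125 mm⁴.
Horizontal leg (remainder): 80 × 20, A = 1 600 mm², y = 10 mm, Ī = 53333.33 mm⁴.
Centroid: ȳ = ΣA·y / ΣA = 23.30645 mm.
Transfer each piece to the horizontal centroidal axis using Ī + A·d² with d = y − 23.30645:
  vertical leg: d = 14.19355 mm → contributes +1 005 310 mm⁴
  horizontal leg (remainder): d = -13.30645 mm → contributes +336 632 mm⁴
Total I = 1 341 942 mm⁴.
Extreme fibre distance c = 51.69355 mm; S = I/c = 25959.57 mm³.

S_x ≈ 2.5960 × 10⁴ mm³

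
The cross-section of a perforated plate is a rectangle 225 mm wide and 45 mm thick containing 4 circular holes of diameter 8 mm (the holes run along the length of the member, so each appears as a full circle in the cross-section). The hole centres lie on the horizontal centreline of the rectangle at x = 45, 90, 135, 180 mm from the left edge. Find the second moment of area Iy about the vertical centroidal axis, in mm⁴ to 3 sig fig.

Iy ≈ 4.22 × 10⁷ mm⁴

Decompose the section into non-overlapping parts with the origin at the bottom-left of its bounding rectangle.
Plate: 225 × 45, A = 10 125 mm², x = 112.5 mm, Ī = 42 714 844 mm⁴.
Hole 1 (subtracted): ⌀8, A = 50.265 mm², x = 45 mm, Ī = 201.06 mm⁴.
Hole 2 (subtracted): ⌀8, A = 50.265 mm², x = 90 mm, Ī = 201.06 mm⁴.
Hole 3 (subtracted): ⌀8, A = 50.265 mm², x = 135 mm, Ī = 201.06 mm⁴.
Hole 4 (subtracted): ⌀8, A = 50.265 mm², x = 180 mm, Ī = 201.06 mm⁴.
By symmetry the centroid is at mid-width, x̄ = 112.5 mm.
Transfer each piece to the vertical centroidal axis using Ī + A·d² with d = x − 112.5:
  plate: d = 0 mm → contributes +42 714 844 mm⁴
  hole 1: d = -67.5 mm → contributes −229 223 mm⁴
  hole 2: d = -22.5 mm → contributes −25 648 mm⁴
  hole 3: d = 22.5 mm → contributes −25 648 mm⁴
  hole 4: d = 67.5 mm → contributes −229 223 mm⁴
Total I = 42 205 101 mm⁴.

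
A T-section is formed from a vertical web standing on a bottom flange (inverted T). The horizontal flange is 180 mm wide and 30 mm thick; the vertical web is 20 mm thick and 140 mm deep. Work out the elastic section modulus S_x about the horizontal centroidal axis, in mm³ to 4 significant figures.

Break the section into simple shapes (no overlaps), measuring from the bottom-left corner of the bounding box.
Flange: 180 × 30, A = 5 400 mm², y = 15 mm, Ī = 405 000 mm⁴.
Web: 20 × 140, A = 2 800 mm², y = 100 mm, Ī = 4 573 333 mm⁴.
Centroid: ȳ = ΣA·y / ΣA = 44.0244 mm.
Transfer each piece to the horizontal centroidal axis using Ī + A·d² with d = y − 44.0244:
  flange: d = -29.0244 mm → contributes +4 954 042 mm⁴
  web: d = 55.9756 mm → contributes +13 346 486 mm⁴
Total I = 18 300 528 mm⁴.
Extreme fibre distance c = 125.976 mm; S = I/c = 145 270 mm³.

S_x ≈ 1.453 × 10⁵ mm³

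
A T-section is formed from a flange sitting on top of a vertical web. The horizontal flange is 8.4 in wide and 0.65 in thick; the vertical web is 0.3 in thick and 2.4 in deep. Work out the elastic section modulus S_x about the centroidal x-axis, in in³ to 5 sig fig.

S_x ≈ 0.79189 in³

Treat the section as a set of non-overlapping primitives; coordinates are from the bounding-box lower-left.
Flange: 8.4 × 0.65, A = 5.46 in², y = 2.725 in, Ī = 0.1922375 in⁴.
Web: 0.3 × 2.4, A = 0.72 in², y = 1.2 in, Ī = 0.3456 in⁴.
Centroid: ȳ = ΣA·y / ΣA = 2.54733 in.
Transfer each piece to the centroidal x-axis using Ī + A·d² with d = y − 2.54733:
  flange: d = 0.1776699 in → contributes +0.3645911 in⁴
  web: d = -1.34733 in → contributes +1.652615 in⁴
Total I = 2.017206 in⁴.
Extreme fibre distance c = 2.54733 in; S = I/c = 0.7918903 in³.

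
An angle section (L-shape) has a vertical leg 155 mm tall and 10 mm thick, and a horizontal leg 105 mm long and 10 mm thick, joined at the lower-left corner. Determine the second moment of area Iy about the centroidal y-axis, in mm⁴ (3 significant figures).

Split into non-overlapping primitives; take the origin at the lower-left of the bounding box.
Vertical leg: 10 × 155, A = 1 550 mm², x = 5 mm, Ī = 12 917 mm⁴.
Horizontal leg (remainder): 95 × 10, A = 950 mm², x = 57.5 mm, Ī = 714 479 mm⁴.
Centroid: x̄ = ΣA·x / ΣA = 24.95 mm.
Transfer each piece to the centroidal y-axis using Ī + A·d² with d = x − 24.95:
  vertical leg: d = -19.95 mm → contributes +629 821 mm⁴
  horizontal leg (remainder): d = 32.55 mm → contributes +1 721 007 mm⁴
Total I = 2 350 827 mm⁴.

Iy ≈ 2.35 × 10⁶ mm⁴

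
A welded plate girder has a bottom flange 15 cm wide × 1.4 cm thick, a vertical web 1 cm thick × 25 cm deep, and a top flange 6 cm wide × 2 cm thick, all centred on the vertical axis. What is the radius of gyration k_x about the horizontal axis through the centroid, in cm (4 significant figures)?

Break the section into simple shapes (no overlaps), measuring from the bottom-left corner of the bounding box.
Bottom plate: 15 × 1.4, A = 21 cm², y = 0.7 cm, Ī = 3.43 cm⁴.
Web plate: 1 × 25, A = 25 cm², y = 13.9 cm, Ī = 1302.08 cm⁴.
Top plate: 6 × 2, A = 12 cm², y = 27.4 cm, Ī = 4 cm⁴.
Centroid: ȳ = ΣA·y / ΣA = 11.9138 cm.
Transfer each piece to the horizontal axis through the centroid using Ī + A·d² with d = y − 11.9138:
  bottom plate: d = -11.2138 cm → contributes +2644.16 cm⁴
  web plate: d = 1.98621 cm → contributes +1400.71 cm⁴
  top plate: d = 15.4862 cm → contributes +2881.87 cm⁴
Total I = 6926.74 cm⁴.
Radius of gyration: k = √(I/A) = √(6926.74 / 58) = 10.9282 cm.

k_x ≈ 10.93 cm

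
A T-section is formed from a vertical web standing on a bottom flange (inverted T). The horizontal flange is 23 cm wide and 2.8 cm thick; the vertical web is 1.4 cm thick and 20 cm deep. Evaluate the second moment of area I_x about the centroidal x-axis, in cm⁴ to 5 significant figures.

I_x ≈ 3511.6 cm⁴

Decompose the section into non-overlapping parts with the origin at the bottom-left of its bounding rectangle.
Flange: 23 × 2.8, A = 64.4 cm², y = 1.4 cm, Ī = 42.07467 cm⁴.
Web: 1.4 × 20, A = 28 cm², y = 12.8 cm, Ī = 933.3333 cm⁴.
Centroid: ȳ = ΣA·y / ΣA = 4.854545 cm.
Transfer each piece to the centroidal x-axis using Ī + A·d² with d = y − 4.854545:
  flange: d = -3.454545 cm → contributes +810.6168 cm⁴
  web: d = 7.945455 cm → contributes +2700.98 cm⁴
Total I = 3511.597 cm⁴.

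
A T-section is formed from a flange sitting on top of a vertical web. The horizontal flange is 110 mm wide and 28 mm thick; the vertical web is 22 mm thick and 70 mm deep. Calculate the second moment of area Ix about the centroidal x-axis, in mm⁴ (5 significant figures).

Ix ≈ 3.2951 × 10⁶ mm⁴

Break the section into simple shapes (no overlaps), measuring from the bottom-left corner of the bounding box.
Flange: 110 × 28, A = 3 080 mm², y = 84 mm, Ī = 201226.7 mm⁴.
Web: 22 × 70, A = 1 540 mm², y = 35 mm, Ī = 628833.3 mm⁴.
Centroid: ȳ = ΣA·y / ΣA = 67.66667 mm.
Transfer each piece to the centroidal x-axis using Ī + A·d² with d = y − 67.66667:
  flange: d = 16.33333 mm → contributes +1 022 902 mm⁴
  web: d = -32.66667 mm → contributes +2 272 184 mm⁴
Total I = 3 295 087 mm⁴.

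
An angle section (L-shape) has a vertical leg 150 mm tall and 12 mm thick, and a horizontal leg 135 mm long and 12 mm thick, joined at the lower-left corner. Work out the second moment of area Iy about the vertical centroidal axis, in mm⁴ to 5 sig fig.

Iy ≈ 5.5775 × 10⁶ mm⁴

Split into non-overlapping primitives; take the origin at the lower-left of the bounding box.
Vertical leg: 12 × 150, A = 1 800 mm², x = 6 mm, Ī = 21 600 mm⁴.
Horizontal leg (remainder): 123 × 12, A = 1 476 mm², x = 73.5 mm, Ī = 1 860 867 mm⁴.
Centroid: x̄ = ΣA·x / ΣA = 36.41209 mm.
Transfer each piece to the vertical centroidal axis using Ī + A·d² with d = x − 36.41209:
  vertical leg: d = -30.41209 mm → contributes +1 686 411 mm⁴
  horizontal leg (remainder): d = 37.08791 mm → contributes +3 891 125 mm⁴
Total I = 5 577 536 mm⁴.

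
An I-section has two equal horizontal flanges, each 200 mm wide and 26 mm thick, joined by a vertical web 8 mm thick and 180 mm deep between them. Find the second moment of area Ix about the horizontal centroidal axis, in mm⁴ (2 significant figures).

Ix ≈ 1.1 × 10⁸ mm⁴

Treat the section as a set of non-overlapping primitives; coordinates are from the bounding-box lower-left.
Bottom flange: 200 × 26, A = 5 200 mm², y = 13 mm, Ī = 292 933 mm⁴.
Web: 8 × 180, A = 1 440 mm², y = 116 mm, Ī = 3 888 000 mm⁴.
Top flange: 200 × 26, A = 5 200 mm², y = 219 mm, Ī = 292 933 mm⁴.
By symmetry the centroid is at mid-height, ȳ = 116 mm.
Transfer each piece to the horizontal centroidal axis using Ī + A·d² with d = y − 116:
  bottom flange: d = -103 mm → contributes +55 459 733 mm⁴
  web: d = 0 mm → contributes +3 888 000 mm⁴
  top flange: d = 103 mm → contributes +55 459 733 mm⁴
Total I = 114 807 467 mm⁴.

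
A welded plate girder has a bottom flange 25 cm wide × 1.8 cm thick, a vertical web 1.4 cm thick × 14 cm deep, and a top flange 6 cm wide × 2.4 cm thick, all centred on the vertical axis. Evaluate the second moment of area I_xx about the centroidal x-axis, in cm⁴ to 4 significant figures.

I_xx ≈ 3402 cm⁴

Break the section into simple shapes (no overlaps), measuring from the bottom-left corner of the bounding box.
Bottom plate: 25 × 1.8, A = 45 cm², y = 0.9 cm, Ī = 12.15 cm⁴.
Web plate: 1.4 × 14, A = 19.6 cm², y = 8.8 cm, Ī = 320.133 cm⁴.
Top plate: 6 × 2.4, A = 14.4 cm², y = 17 cm, Ī = 6.912 cm⁴.
Centroid: ȳ = ΣA·y / ΣA = 5.79468 cm.
Transfer each piece to the centroidal x-axis using Ī + A·d² with d = y − 5.79468:
  bottom plate: d = -4.89468 cm → contributes +1090.26 cm⁴
  web plate: d = 3.00532 cm → contributes +497.159 cm⁴
  top plate: d = 11.2053 cm → contributes +1814.96 cm⁴
Total I = 3402.38 cm⁴.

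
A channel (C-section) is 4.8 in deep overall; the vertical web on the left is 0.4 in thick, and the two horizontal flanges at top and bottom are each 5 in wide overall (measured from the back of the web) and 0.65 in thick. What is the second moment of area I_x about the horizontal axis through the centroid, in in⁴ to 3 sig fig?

Treat the section as a set of non-overlapping primitives; coordinates are from the bounding-box lower-left.
Web: 0.4 × 4.8, A = 1.92 in², y = 2.4 in, Ī = 3.6864 in⁴.
Top flange (beyond web): 4.6 × 0.65, A = 2.99 in², y = 4.475 in, Ī = 0.10527 in⁴.
Bottom flange (beyond web): 4.6 × 0.65, A = 2.99 in², y = 0.325 in, Ī = 0.10527 in⁴.
By symmetry the centroid is at mid-height, ȳ = 2.4 in.
Transfer each piece to the horizontal axis through the centroid using Ī + A·d² with d = y − 2.4:
  web: d = 0 in → contributes +3.6864 in⁴
  top flange (beyond web): d = 2.075 in → contributes +12.979 in⁴
  bottom flange (beyond web): d = -2.075 in → contributes +12.979 in⁴
Total I = 29.645 in⁴.

I_x ≈ 29.6 in⁴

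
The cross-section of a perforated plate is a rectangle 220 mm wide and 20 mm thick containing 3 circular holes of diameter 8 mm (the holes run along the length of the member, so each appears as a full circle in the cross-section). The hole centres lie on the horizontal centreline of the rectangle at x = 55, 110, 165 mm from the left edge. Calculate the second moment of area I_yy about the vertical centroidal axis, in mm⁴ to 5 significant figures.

Treat the section as a set of non-overlapping primitives; coordinates are from the bounding-box lower-left.
Plate: 220 × 20, A = 4 400 mm², x = 110 mm, Ī = 17 746 667 mm⁴.
Hole 1 (subtracted): ⌀8, A = 50.26548 mm², x = 55 mm, Ī = 201.0619 mm⁴.
Hole 2 (subtracted): ⌀8, A = 50.26548 mm², x = 110 mm, Ī = 201.0619 mm⁴.
Hole 3 (subtracted): ⌀8, A = 50.26548 mm², x = 165 mm, Ī = 201.0619 mm⁴.
By symmetry the centroid is at mid-width, x̄ = 110 mm.
Transfer each piece to the vertical centroidal axis using Ī + A·d² with d = x − 110:
  plate: d = 0 mm → contributes +17 746 667 mm⁴
  hole 1: d = -55 mm → contributes −152254.1 mm⁴
  hole 2: d = 0 mm → contributes −201.0619 mm⁴
  hole 3: d = 55 mm → contributes −152254.1 mm⁴
Total I = 17 441 957 mm⁴.

I_yy ≈ 1.7442 × 10⁷ mm⁴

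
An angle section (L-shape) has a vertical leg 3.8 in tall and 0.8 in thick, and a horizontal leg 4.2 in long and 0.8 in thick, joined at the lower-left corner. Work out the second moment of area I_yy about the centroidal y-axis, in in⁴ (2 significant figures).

Break the section into simple shapes (no overlaps), measuring from the bottom-left corner of the bounding box.
Vertical leg: 0.8 × 3.8, A = 3.04 in², x = 0.4 in, Ī = 0.1621 in⁴.
Horizontal leg (remainder): 3.4 × 0.8, A = 2.72 in², x = 2.5 in, Ī = 2.62 in⁴.
Centroid: x̄ = ΣA·x / ΣA = 1.392 in.
Transfer each piece to the centroidal y-axis using Ī + A·d² with d = x − 1.392:
  vertical leg: d = -0.9917 in → contributes +3.152 in⁴
  horizontal leg (remainder): d = 1.108 in → contributes +5.962 in⁴
Total I = 9.113 in⁴.

I_yy ≈ 9.1 in⁴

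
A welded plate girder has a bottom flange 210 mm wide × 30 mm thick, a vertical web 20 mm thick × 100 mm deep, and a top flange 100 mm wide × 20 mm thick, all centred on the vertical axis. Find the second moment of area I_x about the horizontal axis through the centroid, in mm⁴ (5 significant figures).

I_x ≈ 2.7886 × 10⁷ mm⁴

Decompose the section into non-overlapping parts with the origin at the bottom-left of its bounding rectangle.
Bottom plate: 210 × 30, A = 6 300 mm², y = 15 mm, Ī = 472 500 mm⁴.
Web plate: 20 × 100, A = 2 000 mm², y = 80 mm, Ī = 1 666 667 mm⁴.
Top plate: 100 × 20, A = 2 000 mm², y = 140 mm, Ī = 66666.67 mm⁴.
Centroid: ȳ = ΣA·y / ΣA = 51.8932 mm.
Transfer each piece to the horizontal axis through the centroid using Ī + A·d² with d = y − 51.8932:
  bottom plate: d = -36.8932 mm → contributes +9 047 484 mm⁴
  web plate: d = 28.1068 mm → contributes +3 246 651 mm⁴
  top plate: d = 88.1068 mm → contributes +15 592 282 mm⁴
Total I = 27 886 416 mm⁴.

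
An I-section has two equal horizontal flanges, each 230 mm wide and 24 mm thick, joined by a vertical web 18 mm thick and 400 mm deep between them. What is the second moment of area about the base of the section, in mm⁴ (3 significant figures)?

I_base ≈ 1.51 × 10⁹ mm⁴

Decompose the section into non-overlapping parts with the origin at the bottom-left of its bounding rectangle.
Bottom flange: 230 × 24, A = 5 520 mm², y = 12 mm, Ī = 264 960 mm⁴.
Web: 18 × 400, A = 7 200 mm², y = 224 mm, Ī = 96 000 000 mm⁴.
Top flange: 230 × 24, A = 5 520 mm², y = 436 mm, Ī = 264 960 mm⁴.
Transfer each piece to the bottom edge using Ī + A·d² with d = y − 0:
  bottom flange: d = 12 mm → contributes +1 059 840 mm⁴
  web: d = 224 mm → contributes +457 267 200 mm⁴
  top flange: d = 436 mm → contributes +1 049 594 880 mm⁴
Total I = 1 507 921 920 mm⁴.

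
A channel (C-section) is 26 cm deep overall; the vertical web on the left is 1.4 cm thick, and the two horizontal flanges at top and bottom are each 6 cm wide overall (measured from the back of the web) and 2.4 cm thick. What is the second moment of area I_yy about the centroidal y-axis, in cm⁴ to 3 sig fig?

I_yy ≈ 169 cm⁴

Break the section into simple shapes (no overlaps), measuring from the bottom-left corner of the bounding box.
Web: 1.4 × 26, A = 36.4 cm², x = 0.7 cm, Ī = 5.9453 cm⁴.
Top flange (beyond web): 4.6 × 2.4, A = 11.04 cm², x = 3.7 cm, Ī = 19.467 cm⁴.
Bottom flange (beyond web): 4.6 × 2.4, A = 11.04 cm², x = 3.7 cm, Ī = 19.467 cm⁴.
Centroid: x̄ = ΣA·x / ΣA = 1.8327 cm.
Transfer each piece to the centroidal y-axis using Ī + A·d² with d = x − 1.8327:
  web: d = -1.1327 cm → contributes +52.646 cm⁴
  top flange (beyond web): d = 1.8673 cm → contributes +57.962 cm⁴
  bottom flange (beyond web): d = 1.8673 cm → contributes +57.962 cm⁴
Total I = 168.57 cm⁴.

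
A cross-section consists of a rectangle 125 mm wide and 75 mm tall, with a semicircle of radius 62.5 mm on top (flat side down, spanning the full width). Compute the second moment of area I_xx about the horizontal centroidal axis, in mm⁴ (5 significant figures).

Split into non-overlapping primitives; take the origin at the lower-left of the bounding box.
Rectangular body: 125 × 75, A = 9 375 mm², y = 37.5 mm, Ī = 4 394 531 mm⁴.
Semicircular cap: semicircle r = 62.5, A = 6135.923 mm², y = 101.5258 mm, Ī = 1 674 758 mm⁴.
Centroid: ȳ = ΣA·y / ΣA = 62.8278 mm.
Transfer each piece to the horizontal centroidal axis using Ī + A·d² with d = y − 62.8278:
  rectangular body: d = -25.3278 mm → contributes +10 408 569 mm⁴
  semicircular cap: d = 38.69803 mm → contributes +10 863 531 mm⁴
Total I = 21 272 100 mm⁴.

I_xx ≈ 2.1272 × 10⁷ mm⁴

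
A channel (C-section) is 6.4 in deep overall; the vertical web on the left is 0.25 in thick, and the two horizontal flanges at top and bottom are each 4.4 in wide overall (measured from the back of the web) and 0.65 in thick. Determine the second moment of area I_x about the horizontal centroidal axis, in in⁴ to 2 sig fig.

Decompose the section into non-overlapping parts with the origin at the bottom-left of its bounding rectangle.
Web: 0.25 × 6.4, A = 1.6 in², y = 3.2 in, Ī = 5.461 in⁴.
Top flange (beyond web): 4.15 × 0.65, A = 2.698 in², y = 6.075 in, Ī = 0.09497 in⁴.
Bottom flange (beyond web): 4.15 × 0.65, A = 2.698 in², y = 0.325 in, Ī = 0.09497 in⁴.
By symmetry the centroid is at mid-height, ȳ = 3.2 in.
Transfer each piece to the horizontal centroidal axis using Ī + A·d² with d = y − 3.2:
  web: d = 0 in → contributes +5.461 in⁴
  top flange (beyond web): d = 2.875 in → contributes +22.39 in⁴
  bottom flange (beyond web): d = -2.875 in → contributes +22.39 in⁴
Total I = 50.24 in⁴.

I_x ≈ 50 in⁴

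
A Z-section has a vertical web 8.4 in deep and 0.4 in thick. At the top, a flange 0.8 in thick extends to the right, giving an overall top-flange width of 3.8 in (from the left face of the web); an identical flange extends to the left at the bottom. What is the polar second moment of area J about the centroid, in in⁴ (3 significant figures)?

Treat the section as a set of non-overlapping primitives; coordinates are from the bounding-box lower-left.
Web: 0.4 × 8.4, A = 3.36 in², y = 4.2 in, Ī = 19.757 in⁴.
Top flange (beyond web): 3.4 × 0.8, A = 2.72 in², y = 8 in, Ī = 0.14507 in⁴.
Bottom flange (beyond web): 3.4 × 0.8, A = 2.72 in², y = 0.4 in, Ī = 0.14507 in⁴.
Centroid: ȳ = ΣA·y / ΣA = 4.2 in.
Transfer each piece to the centroidal x-axis using Ī + A·d² with d = y − 4.2:
  web: d = 0 in → contributes +19.757 in⁴
  top flange (beyond web): d = 3.8 in → contributes +39.422 in⁴
  bottom flange (beyond web): d = -3.8 in → contributes +39.422 in⁴
Total I = 98.601 in⁴.
For the y-axis: x̄ = 3.6 in.
Repeating about the centroidal y-axis gives I_y = 24.924 in⁴.
Polar second moment: J = I_x + I_y = 123.52 in⁴.

J ≈ 124 in⁴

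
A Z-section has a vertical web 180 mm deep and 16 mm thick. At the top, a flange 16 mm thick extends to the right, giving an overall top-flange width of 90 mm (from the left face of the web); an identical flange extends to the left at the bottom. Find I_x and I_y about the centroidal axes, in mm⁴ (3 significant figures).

I_x ≈ 2.37 × 10⁷ mm⁴, I_y ≈ 5.94 × 10⁶ mm⁴

Decompose the section into non-overlapping parts with the origin at the bottom-left of its bounding rectangle.
Web: 16 × 180, A = 2 880 mm², y = 90 mm, Ī = 7 776 000 mm⁴.
Top flange (beyond web): 74 × 16, A = 1 184 mm², y = 172 mm, Ī = 25 259 mm⁴.
Bottom flange (beyond web): 74 × 16, A = 1 184 mm², y = 8 mm, Ī = 25 259 mm⁴.
Centroid: ȳ = ΣA·y / ΣA = 90 mm.
Transfer each piece to the centroidal x-axis using Ī + A·d² with d = y − 90:
  web: d = 0 mm → contributes +7 776 000 mm⁴
  top flange (beyond web): d = 82 mm → contributes +7 986 475 mm⁴
  bottom flange (beyond web): d = -82 mm → contributes +7 986 475 mm⁴
Total I = 23 748 949 mm⁴.
For the y-axis: x̄ = 82 mm.
Repeating about the centroidal y-axis gives I_y = 5 937 237 mm⁴.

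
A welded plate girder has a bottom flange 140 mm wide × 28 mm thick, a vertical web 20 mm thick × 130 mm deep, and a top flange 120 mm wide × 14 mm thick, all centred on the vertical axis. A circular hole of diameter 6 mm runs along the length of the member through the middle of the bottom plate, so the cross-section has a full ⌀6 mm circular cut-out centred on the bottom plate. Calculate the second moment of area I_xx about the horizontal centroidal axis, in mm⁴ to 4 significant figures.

Treat the section as a set of non-overlapping primitives; coordinates are from the bounding-box lower-left.
Bottom plate: 140 × 28, A = 3 920 mm², y = 14 mm, Ī = 256 107 mm⁴.
Web plate: 20 × 130, A = 2 600 mm², y = 93 mm, Ī = 3 661 667 mm⁴.
Top plate: 120 × 14, A = 1 680 mm², y = 165 mm, Ī = 27 440 mm⁴.
Hole (subtracted): ⌀6, A = 28.2743 mm², y = 14 mm, Ī = 63.6173 mm⁴.
Centroid: ȳ = ΣA·y / ΣA = 70.1791 mm.
Transfer each piece to the horizontal centroidal axis using Ī + A·d² with d = y − 70.1791:
  bottom plate: d = -56.1791 mm → contributes +12 627 974 mm⁴
  web plate: d = 22.8209 mm → contributes +5 015 733 mm⁴
  top plate: d = 94.8209 mm → contributes +15 132 333 mm⁴
  hole: d = -56.1791 mm → contributes −89299.9 mm⁴
Total I = 32 686 739 mm⁴.

I_xx ≈ 3.269 × 10⁷ mm⁴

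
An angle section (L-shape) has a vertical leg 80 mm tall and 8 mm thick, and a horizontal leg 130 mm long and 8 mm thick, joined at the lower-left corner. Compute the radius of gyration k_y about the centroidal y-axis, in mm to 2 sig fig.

k_y ≈ 42 mm

Break the section into simple shapes (no overlaps), measuring from the bottom-left corner of the bounding box.
Vertical leg: 8 × 80, A = 640 mm², x = 4 mm, Ī = 3 413 mm⁴.
Horizontal leg (remainder): 122 × 8, A = 976 mm², x = 69 mm, Ī = 1 210 565 mm⁴.
Centroid: x̄ = ΣA·x / ΣA = 43.26 mm.
Transfer each piece to the centroidal y-axis using Ī + A·d² with d = x − 43.26:
  vertical leg: d = -39.26 mm → contributes +989 746 mm⁴
  horizontal leg (remainder): d = 25.74 mm → contributes +1 857 341 mm⁴
Total I = 2 847 088 mm⁴.
Radius of gyration: k = √(I/A) = √(2 847 088 / 1 616) = 41.97 mm.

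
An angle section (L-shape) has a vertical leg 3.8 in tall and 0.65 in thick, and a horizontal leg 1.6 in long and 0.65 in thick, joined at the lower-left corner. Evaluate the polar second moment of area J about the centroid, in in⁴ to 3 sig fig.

J ≈ 4.67 in⁴

Decompose the section into non-overlapping parts with the origin at the bottom-left of its bounding rectangle.
Vertical leg: 0.65 × 3.8, A = 2.47 in², y = 1.9 in, Ī = 2.9722 in⁴.
Horizontal leg (remainder): 0.95 × 0.65, A = 0.6175 in², y = 0.325 in, Ī = 0.021741 in⁴.
Centroid: ȳ = ΣA·y / ΣA = 1.585 in.
Transfer each piece to the centroidal x-axis using Ī + A·d² with d = y − 1.585:
  vertical leg: d = 0.315 in → contributes +3.2173 in⁴
  horizontal leg (remainder): d = -1.26 in → contributes +1.0021 in⁴
Total I = 4.2194 in⁴.
For the y-axis: x̄ = 0.485 in.
Repeating about the centroidal y-axis gives I_y = 0.44957 in⁴.
Polar second moment: J = I_x + I_y = 4.669 in⁴.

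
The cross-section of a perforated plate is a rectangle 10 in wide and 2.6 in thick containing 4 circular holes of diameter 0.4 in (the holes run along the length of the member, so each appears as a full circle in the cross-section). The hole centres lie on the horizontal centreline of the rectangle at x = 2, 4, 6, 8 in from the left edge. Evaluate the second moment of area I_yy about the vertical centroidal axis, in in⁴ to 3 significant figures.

I_yy ≈ 214 in⁴

Break the section into simple shapes (no overlaps), measuring from the bottom-left corner of the bounding box.
Plate: 10 × 2.6, A = 26 in², x = 5 in, Ī = 216.67 in⁴.
Hole 1 (subtracted): ⌀0.4, A = 0.12566 in², x = 2 in, Ī = 0.0012566 in⁴.
Hole 2 (subtracted): ⌀0.4, A = 0.12566 in², x = 4 in, Ī = 0.0012566 in⁴.
Hole 3 (subtracted): ⌀0.4, A = 0.12566 in², x = 6 in, Ī = 0.0012566 in⁴.
Hole 4 (subtracted): ⌀0.4, A = 0.12566 in², x = 8 in, Ī = 0.0012566 in⁴.
By symmetry the centroid is at mid-width, x̄ = 5 in.
Transfer each piece to the vertical centroidal axis using Ī + A·d² with d = x − 5:
  plate: d = 0 in → contributes +216.67 in⁴
  hole 1: d = -3 in → contributes −1.1322 in⁴
  hole 2: d = -1 in → contributes −0.12692 in⁴
  hole 3: d = 1 in → contributes −0.12692 in⁴
  hole 4: d = 3 in → contributes −1.1322 in⁴
Total I = 214.15 in⁴.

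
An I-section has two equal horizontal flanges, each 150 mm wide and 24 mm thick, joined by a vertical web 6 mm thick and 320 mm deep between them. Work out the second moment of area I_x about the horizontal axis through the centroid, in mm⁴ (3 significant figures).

Split into non-overlapping primitives; take the origin at the lower-left of the bounding box.
Bottom flange: 150 × 24, A = 3 600 mm², y = 12 mm, Ī = 172 800 mm⁴.
Web: 6 × 320, A = 1 920 mm², y = 184 mm, Ī = 16 384 000 mm⁴.
Top flange: 150 × 24, A = 3 600 mm², y = 356 mm, Ī = 172 800 mm⁴.
By symmetry the centroid is at mid-height, ȳ = 184 mm.
Transfer each piece to the horizontal axis through the centroid using Ī + A·d² with d = y − 184:
  bottom flange: d = -172 mm → contributes +106 675 200 mm⁴
  web: d = 0 mm → contributes +16 384 000 mm⁴
  top flange: d = 172 mm → contributes +106 675 200 mm⁴
Total I = 229 734 400 mm⁴.

I_x ≈ 2.30 × 10⁸ mm⁴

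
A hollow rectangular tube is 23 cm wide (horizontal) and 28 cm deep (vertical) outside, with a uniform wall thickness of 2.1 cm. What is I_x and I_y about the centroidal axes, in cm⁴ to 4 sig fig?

I_x ≈ 2.095 × 10⁴ cm⁴, I_y ≈ 1.521 × 10⁴ cm⁴

Decompose the section into non-overlapping parts with the origin at the bottom-left of its bounding rectangle.
Outer rectangle: 23 × 28, A = 644 cm², y = 14 cm, Ī = 42074.7 cm⁴.
Inner void (subtracted): 18.8 × 23.8, A = 447.44 cm², y = 14 cm, Ī = 21120.7 cm⁴.
By symmetry the centroid is at mid-height, ȳ = 14 cm.
All pieces are centred on the centroidal x-axis, so I = ΣĪ (holes subtracted) = 20 954 cm⁴.
Repeating about the centroidal y-axis gives I_y = 15211.1 cm⁴.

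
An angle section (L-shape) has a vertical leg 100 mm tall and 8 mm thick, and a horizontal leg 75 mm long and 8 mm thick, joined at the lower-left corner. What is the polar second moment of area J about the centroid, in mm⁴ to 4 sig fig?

J ≈ 2.005 × 10⁶ mm⁴

Treat the section as a set of non-overlapping primitives; coordinates are from the bounding-box lower-left.
Vertical leg: 8 × 100, A = 800 mm², y = 50 mm, Ī = 666 667 mm⁴.
Horizontal leg (remainder): 67 × 8, A = 536 mm², y = 4 mm, Ī = 2858.67 mm⁴.
Centroid: ȳ = ΣA·y / ΣA = 31.5449 mm.
Transfer each piece to the centroidal x-axis using Ī + A·d² with d = y − 31.5449:
  vertical leg: d = 18.4551 mm → contributes +939 139 mm⁴
  horizontal leg (remainder): d = -27.5449 mm → contributes +409 534 mm⁴
Total I = 1 348 673 mm⁴.
For the y-axis: x̄ = 19.0449 mm.
Repeating about the centroidal y-axis gives I_y = 656 123 mm⁴.
Polar second moment: J = I_x + I_y = 2 004 795 mm⁴.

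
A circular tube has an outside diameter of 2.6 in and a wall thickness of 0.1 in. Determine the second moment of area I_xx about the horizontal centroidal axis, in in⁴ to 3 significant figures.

Treat the section as a set of non-overlapping primitives; coordinates are from the bounding-box lower-left.
Outer circle: ⌀2.6, A = 5.3093 in², y = 1.3 in, Ī = 2.2432 in⁴.
Bore (subtracted): ⌀2.4, A = 4.5239 in², y = 1.3 in, Ī = 1.6286 in⁴.
By symmetry the centroid is at mid-height, ȳ = 1.3 in.
All pieces are centred on the horizontal centroidal axis, so I = ΣĪ (holes subtracted) = 0.61457 in⁴.

I_xx ≈ 0.615 in⁴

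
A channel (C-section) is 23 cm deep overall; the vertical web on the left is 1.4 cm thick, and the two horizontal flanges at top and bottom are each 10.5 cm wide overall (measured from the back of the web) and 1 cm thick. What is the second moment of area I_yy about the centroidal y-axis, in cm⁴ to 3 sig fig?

I_yy ≈ 451 cm⁴

Split into non-overlapping primitives; take the origin at the lower-left of the bounding box.
Web: 1.4 × 23, A = 32.2 cm², x = 0.7 cm, Ī = 5.2593 cm⁴.
Top flange (beyond web): 9.1 × 1, A = 9.1 cm², x = 5.95 cm, Ī = 62.798 cm⁴.
Bottom flange (beyond web): 9.1 × 1, A = 9.1 cm², x = 5.95 cm, Ī = 62.798 cm⁴.
Centroid: x̄ = ΣA·x / ΣA = 2.5958 cm.
Transfer each piece to the centroidal y-axis using Ī + A·d² with d = x − 2.5958:
  web: d = -1.8958 cm → contributes +120.99 cm⁴
  top flange (beyond web): d = 3.3542 cm → contributes +165.18 cm⁴
  bottom flange (beyond web): d = 3.3542 cm → contributes +165.18 cm⁴
Total I = 451.35 cm⁴.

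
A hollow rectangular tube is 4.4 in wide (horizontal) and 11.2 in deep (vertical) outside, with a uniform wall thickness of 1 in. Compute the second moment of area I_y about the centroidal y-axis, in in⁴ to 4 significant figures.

I_y ≈ 68.91 in⁴

Break the section into simple shapes (no overlaps), measuring from the bottom-left corner of the bounding box.
Outer rectangle: 4.4 × 11.2, A = 49.28 in², x = 2.2 in, Ī = 79.5051 in⁴.
Inner void (subtracted): 2.4 × 9.2, A = 22.08 in², x = 2.2 in, Ī = 10.5984 in⁴.
By symmetry the centroid is at mid-width, x̄ = 2.2 in.
All pieces are centred on the centroidal y-axis, so I = ΣĪ (holes subtracted) = 68.9067 in⁴.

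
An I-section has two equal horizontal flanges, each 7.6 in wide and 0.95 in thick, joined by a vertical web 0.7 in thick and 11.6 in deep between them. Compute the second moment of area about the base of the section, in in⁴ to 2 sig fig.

I_base ≈ 1700 in⁴

Split into non-overlapping primitives; take the origin at the lower-left of the bounding box.
Bottom flange: 7.6 × 0.95, A = 7.22 in², y = 0.475 in, Ī = 0.543 in⁴.
Web: 0.7 × 11.6, A = 8.12 in², y = 6.75 in, Ī = 91.05 in⁴.
Top flange: 7.6 × 0.95, A = 7.22 in², y = 13.03 in, Ī = 0.543 in⁴.
Transfer each piece to the base of the section using Ī + A·d² with d = y − 0:
  bottom flange: d = 0.475 in → contributes +2.172 in⁴
  web: d = 6.75 in → contributes +461 in⁴
  top flange: d = 13.03 in → contributes +1 225 in⁴
Total I = 1 689 in⁴.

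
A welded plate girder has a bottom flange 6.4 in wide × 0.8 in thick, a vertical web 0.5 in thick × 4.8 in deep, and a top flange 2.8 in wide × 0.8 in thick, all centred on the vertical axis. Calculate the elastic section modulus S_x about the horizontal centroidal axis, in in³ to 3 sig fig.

Break the section into simple shapes (no overlaps), measuring from the bottom-left corner of the bounding box.
Bottom plate: 6.4 × 0.8, A = 5.12 in², y = 0.4 in, Ī = 0.27307 in⁴.
Web plate: 0.5 × 4.8, A = 2.4 in², y = 3.2 in, Ī = 4.608 in⁴.
Top plate: 2.8 × 0.8, A = 2.24 in², y = 6 in, Ī = 0.11947 in⁴.
Centroid: ȳ = ΣA·y / ΣA = 2.3738 in.
Transfer each piece to the horizontal centroidal axis using Ī + A·d² with d = y − 2.3738:
  bottom plate: d = -1.9738 in → contributes +20.219 in⁴
  web plate: d = 0.82623 in → contributes +6.2464 in⁴
  top plate: d = 3.6262 in → contributes +29.574 in⁴
Total I = 56.04 in⁴.
Extreme fibre distance c = 4.0262 in; S = I/c = 13.919 in³.

S_x ≈ 13.9 in³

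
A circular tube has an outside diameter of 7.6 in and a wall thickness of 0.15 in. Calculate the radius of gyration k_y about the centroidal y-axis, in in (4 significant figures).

Split into non-overlapping primitives; take the origin at the lower-left of the bounding box.
Outer circle: ⌀7.6, A = 45.3646 in², x = 3.8 in, Ī = 163.766 in⁴.
Bore (subtracted): ⌀7.3, A = 41.8539 in², x = 3.8 in, Ī = 139.4 in⁴.
By symmetry the centroid is at mid-width, x̄ = 3.8 in.
All pieces are centred on the centroidal y-axis, so I = ΣĪ (holes subtracted) = 24.3667 in⁴.
Radius of gyration: k = √(I/A) = √(24.3667 / 3.51073) = 2.63451 in.

k_y ≈ 2.635 in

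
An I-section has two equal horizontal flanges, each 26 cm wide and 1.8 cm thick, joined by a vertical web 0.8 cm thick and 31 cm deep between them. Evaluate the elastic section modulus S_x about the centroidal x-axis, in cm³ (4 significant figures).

Decompose the section into non-overlapping parts with the origin at the bottom-left of its bounding rectangle.
Bottom flange: 26 × 1.8, A = 46.8 cm², y = 0.9 cm, Ī = 12.636 cm⁴.
Web: 0.8 × 31, A = 24.8 cm², y = 17.3 cm, Ī = 1986.07 cm⁴.
Top flange: 26 × 1.8, A = 46.8 cm², y = 33.7 cm, Ī = 12.636 cm⁴.
By symmetry the centroid is at mid-height, ȳ = 17.3 cm.
Transfer each piece to the centroidal x-axis using Ī + A·d² with d = y − 17.3:
  bottom flange: d = -16.4 cm → contributes +12 600 cm⁴
  web: d = 0 cm → contributes +1986.07 cm⁴
  top flange: d = 16.4 cm → contributes +12 600 cm⁴
Total I = 27 186 cm⁴.
Extreme fibre distance c = 17.3 cm; S = I/c = 1571.44 cm³.

S_x ≈ 1571 cm³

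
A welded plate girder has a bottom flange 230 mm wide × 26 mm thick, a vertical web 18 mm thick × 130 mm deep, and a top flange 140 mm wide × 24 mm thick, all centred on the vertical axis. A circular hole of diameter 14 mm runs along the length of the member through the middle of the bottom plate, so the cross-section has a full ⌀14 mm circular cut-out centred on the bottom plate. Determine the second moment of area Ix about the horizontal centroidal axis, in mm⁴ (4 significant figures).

Ix ≈ 5.584 × 10⁷ mm⁴

Decompose the section into non-overlapping parts with the origin at the bottom-left of its bounding rectangle.
Bottom plate: 230 × 26, A = 5 980 mm², y = 13 mm, Ī = 336 873 mm⁴.
Web plate: 18 × 130, A = 2 340 mm², y = 91 mm, Ī = 3 295 500 mm⁴.
Top plate: 140 × 24, A = 3 360 mm², y = 168 mm, Ī = 161 280 mm⁴.
Hole (subtracted): ⌀14, A = 153.938 mm², y = 13 mm, Ī = 1885.74 mm⁴.
Centroid: ȳ = ΣA·y / ΣA = 74.02 mm.
Transfer each piece to the horizontal centroidal axis using Ī + A·d² with d = y − 74.02:
  bottom plate: d = -61.02 mm → contributes +22 603 028 mm⁴
  web plate: d = 16.98 mm → contributes +3 970 172 mm⁴
  top plate: d = 93.98 mm → contributes +29 837 624 mm⁴
  hole: d = -61.02 mm → contributes −575 064 mm⁴
Total I = 55 835 760 mm⁴.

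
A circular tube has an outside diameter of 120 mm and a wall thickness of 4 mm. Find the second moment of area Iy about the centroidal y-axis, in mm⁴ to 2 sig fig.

Iy ≈ 2.5 × 10⁶ mm⁴

Split into non-overlapping primitives; take the origin at the lower-left of the bounding box.
Outer circle: ⌀120, A = 11 310 mm², x = 60 mm, Ī = 10 178 760 mm⁴.
Bore (subtracted): ⌀112, A = 9 852 mm², x = 60 mm, Ī = 7 723 995 mm⁴.
By symmetry the centroid is at mid-width, x̄ = 60 mm.
All pieces are centred on the centroidal y-axis, so I = ΣĪ (holes subtracted) = 2 454 765 mm⁴.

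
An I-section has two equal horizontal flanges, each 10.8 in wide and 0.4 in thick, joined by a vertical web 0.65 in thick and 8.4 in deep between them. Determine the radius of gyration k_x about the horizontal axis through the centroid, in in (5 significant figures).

Decompose the section into non-overlapping parts with the origin at the bottom-left of its bounding rectangle.
Bottom flange: 10.8 × 0.4, A = 4.32 in², y = 0.2 in, Ī = 0.0576 in⁴.
Web: 0.65 × 8.4, A = 5.46 in², y = 4.6 in, Ī = 32.1048 in⁴.
Top flange: 10.8 × 0.4, A = 4.32 in², y = 9 in, Ī = 0.0576 in⁴.
By symmetry the centroid is at mid-height, ȳ = 4.6 in.
Transfer each piece to the horizontal axis through the centroid using Ī + A·d² with d = y − 4.6:
  bottom flange: d = -4.4 in → contributes +83.6928 in⁴
  web: d = 0 in → contributes +32.1048 in⁴
  top flange: d = 4.4 in → contributes +83.6928 in⁴
Total I = 199.4904 in⁴.
Radius of gyration: k = √(I/A) = √(199.4904 / 14.1) = 3.761417 in.

k_x ≈ 3.7614 in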